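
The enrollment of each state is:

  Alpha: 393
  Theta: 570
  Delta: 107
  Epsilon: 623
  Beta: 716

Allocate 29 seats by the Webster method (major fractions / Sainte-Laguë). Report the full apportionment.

Standard divisor 2409/29 ≈ 83.069; standard quotas: Alpha 4.731, Theta 6.862, Delta 1.288, Epsilon 7.500, Beta 8.619.
Rounding to the nearest integer gives Alpha 5, Theta 7, Delta 1, Epsilon 7, Beta 9 — total 29, matching the house size, so no adjustment is needed.

Alpha=5; Theta=7; Delta=1; Epsilon=7; Beta=9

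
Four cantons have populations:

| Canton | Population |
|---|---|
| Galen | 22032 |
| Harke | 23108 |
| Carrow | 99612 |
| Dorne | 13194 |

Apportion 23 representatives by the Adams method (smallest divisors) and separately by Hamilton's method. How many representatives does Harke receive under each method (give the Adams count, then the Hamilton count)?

4 and 3

Adams: Galen 3, Harke 4, Carrow 14, Dorne 2.
Hamilton: Galen 3, Harke 3, Carrow 15, Dorne 2.
Harke gets 4 under Adams and 3 under Hamilton.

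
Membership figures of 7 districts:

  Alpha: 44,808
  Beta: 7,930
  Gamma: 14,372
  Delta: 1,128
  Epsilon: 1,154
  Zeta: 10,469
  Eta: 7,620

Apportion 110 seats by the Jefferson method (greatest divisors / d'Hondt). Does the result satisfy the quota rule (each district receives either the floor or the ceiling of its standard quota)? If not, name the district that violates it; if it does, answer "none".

Standard quotas: Alpha 56.342, Beta 9.971, Gamma 18.072, Delta 1.418, Epsilon 1.451, Zeta 13.164, Eta 9.582.
Jefferson allocation: Alpha 58, Beta 10, Gamma 18, Delta 1, Epsilon 1, Zeta 13, Eta 9.
Alpha has quota 56.342 (lower 56, upper 57) but receives 58 — outside the quota interval.

Alpha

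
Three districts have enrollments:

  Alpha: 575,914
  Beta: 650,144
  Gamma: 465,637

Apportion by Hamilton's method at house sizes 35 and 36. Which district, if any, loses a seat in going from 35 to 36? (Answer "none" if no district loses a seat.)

At 35 seats: Alpha 12, Beta 13, Gamma 10.
At 36 seats: Alpha 12, Beta 14, Gamma 10.
No district's allocation decreased.

none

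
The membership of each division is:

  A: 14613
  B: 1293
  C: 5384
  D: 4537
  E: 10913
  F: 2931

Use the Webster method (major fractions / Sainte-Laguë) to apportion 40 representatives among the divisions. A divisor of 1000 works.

A=15, B=1, C=5, D=5, E=11, F=3

With modified divisor 1000: modified quotas A 14.613, B 1.293, C 5.384, D 4.537, E 10.913, F 2.931.
Rounding to the nearest integer: A 15, B 1, C 5, D 5, E 11, F 3 (total 40).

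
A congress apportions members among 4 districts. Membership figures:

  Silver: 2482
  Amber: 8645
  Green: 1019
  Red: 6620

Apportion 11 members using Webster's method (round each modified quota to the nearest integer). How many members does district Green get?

Standard divisor 18766/11 ≈ 1706; standard quotas: Silver 1.455, Amber 5.067, Green 0.597, Red 3.880.
Rounding to the nearest integer gives Silver 1, Amber 5, Green 1, Red 4 — total 11, matching the house size, so no adjustment is needed.
Green receives 1.

1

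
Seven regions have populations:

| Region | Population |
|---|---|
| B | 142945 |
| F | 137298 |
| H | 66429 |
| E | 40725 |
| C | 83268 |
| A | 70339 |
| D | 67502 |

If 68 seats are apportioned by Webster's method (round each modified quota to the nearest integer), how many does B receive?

Standard divisor 608506/68 ≈ 8948.618; standard quotas: B 15.974, F 15.343, H 7.423, E 4.551, C 9.305, A 7.860, D 7.543.
Rounding to the nearest integer gives B 16, F 15, H 7, E 5, C 9, A 8, D 8 — total 68, matching the house size, so no adjustment is needed.
B receives 16.

16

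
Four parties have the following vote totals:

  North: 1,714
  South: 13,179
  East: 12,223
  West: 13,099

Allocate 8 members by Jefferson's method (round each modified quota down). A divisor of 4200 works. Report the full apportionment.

With modified divisor 4200: modified quotas North 0.408, South 3.138, East 2.910, West 3.119.
Rounding down: North 0, South 3, East 2, West 3 (total 8).

North=0, South=3, East=2, West=3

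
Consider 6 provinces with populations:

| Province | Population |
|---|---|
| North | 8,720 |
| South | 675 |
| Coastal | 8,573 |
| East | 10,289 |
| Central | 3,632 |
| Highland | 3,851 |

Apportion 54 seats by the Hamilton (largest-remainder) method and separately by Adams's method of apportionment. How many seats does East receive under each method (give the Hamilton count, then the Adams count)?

Hamilton: North 13, South 1, Coastal 13, East 16, Central 5, Highland 6.
Adams: North 13, South 1, Coastal 13, East 15, Central 6, Highland 6.
East gets 16 under Hamilton and 15 under Adams.

16 and 15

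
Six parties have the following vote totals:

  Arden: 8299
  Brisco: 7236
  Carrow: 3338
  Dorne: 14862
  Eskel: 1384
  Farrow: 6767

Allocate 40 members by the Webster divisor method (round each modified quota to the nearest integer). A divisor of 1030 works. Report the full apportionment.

With modified divisor 1030: modified quotas Arden 8.057, Brisco 7.025, Carrow 3.241, Dorne 14.429, Eskel 1.344, Farrow 6.570.
Rounding to the nearest integer: Arden 8, Brisco 7, Carrow 3, Dorne 14, Eskel 1, Farrow 7 (total 40).

Arden: 8; Brisco: 7; Carrow: 3; Dorne: 14; Eskel: 1; Farrow: 7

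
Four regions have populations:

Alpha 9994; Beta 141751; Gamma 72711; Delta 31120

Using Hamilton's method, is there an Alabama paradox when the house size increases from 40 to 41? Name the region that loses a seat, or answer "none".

At 40 seats: Alpha 2, Beta 22, Gamma 11, Delta 5.
At 41 seats: Alpha 1, Beta 23, Gamma 12, Delta 5.
Alpha drops from 2 to 1.

Alpha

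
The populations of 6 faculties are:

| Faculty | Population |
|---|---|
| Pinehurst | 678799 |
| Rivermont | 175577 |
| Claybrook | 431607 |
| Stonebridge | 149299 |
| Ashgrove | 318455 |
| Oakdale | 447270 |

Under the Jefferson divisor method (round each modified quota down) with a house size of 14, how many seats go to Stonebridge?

Standard divisor 2201007/14 ≈ 157214.786; standard quotas: Pinehurst 4.318, Rivermont 1.117, Claybrook 2.745, Stonebridge 0.950, Ashgrove 2.026, Oakdale 2.845.
Rounding down gives 4, 1, 2, 0, 2, 2 = 11 seats, so the divisor must be adjusted.
With modified divisor 139800: modified quotas Pinehurst 4.856, Rivermont 1.256, Claybrook 3.087, Stonebridge 1.068, Ashgrove 2.278, Oakdale 3.199.
Rounding down: Pinehurst 4, Rivermont 1, Claybrook 3, Stonebridge 1, Ashgrove 2, Oakdale 3 (total 14).
Stonebridge receives 1.

1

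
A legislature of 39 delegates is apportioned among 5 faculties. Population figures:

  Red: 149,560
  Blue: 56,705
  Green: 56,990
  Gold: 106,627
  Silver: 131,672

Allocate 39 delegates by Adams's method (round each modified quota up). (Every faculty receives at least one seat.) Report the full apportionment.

Standard divisor 501554/39 ≈ 12860.359; standard quotas: Red 11.630, Blue 4.409, Green 4.431, Gold 8.291, Silver 10.239.
Rounding up gives 12, 5, 5, 9, 11 = 42 seats, so the divisor must be adjusted.
With modified divisor 13900: modified quotas Red 10.760, Blue 4.079, Green 4.100, Gold 7.671, Silver 9.473.
Rounding up: Red 11, Blue 5, Green 5, Gold 8, Silver 10 (total 39).

Red=11, Blue=5, Green=5, Gold=8, Silver=10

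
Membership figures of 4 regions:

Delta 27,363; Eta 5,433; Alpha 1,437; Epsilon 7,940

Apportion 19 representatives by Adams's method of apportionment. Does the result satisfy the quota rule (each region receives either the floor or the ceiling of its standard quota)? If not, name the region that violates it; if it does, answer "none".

Standard quotas: Delta 12.328, Eta 2.448, Alpha 0.647, Epsilon 3.577.
Adams allocation: Delta 11, Eta 3, Alpha 1, Epsilon 4.
Delta has quota 12.328 (lower 12, upper 13) but receives 11 — outside the quota interval.

Delta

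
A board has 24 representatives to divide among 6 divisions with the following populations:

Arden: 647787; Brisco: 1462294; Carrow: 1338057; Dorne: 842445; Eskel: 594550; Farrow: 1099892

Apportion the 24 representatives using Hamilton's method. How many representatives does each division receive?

Arden=3, Brisco=6, Carrow=5, Dorne=3, Eskel=2, Farrow=5

Standard divisor: 5985025 ÷ 24 ≈ 249376.042.
Standard quotas: Arden 2.5976, Brisco 5.8638, Carrow 5.3656, Dorne 3.3782, Eskel 2.3842, Farrow 4.4106.
Lower quotas: Arden 2, Brisco 5, Carrow 5, Dorne 3, Eskel 2, Farrow 4 (sum 21, leaving 3 seats).
Remainders in descending order: Brisco 0.8638, Arden 0.5976, Farrow 0.4106, Eskel 0.3842, Dorne 0.3782, Carrow 0.3656.
The surplus seats go to Brisco, Arden, Farrow.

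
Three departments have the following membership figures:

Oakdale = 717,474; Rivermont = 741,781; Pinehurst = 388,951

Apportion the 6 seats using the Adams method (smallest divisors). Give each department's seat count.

Oakdale: 2; Rivermont: 2; Pinehurst: 2

Standard divisor 1848206/6 ≈ 308034.333; standard quotas: Oakdale 2.329, Rivermont 2.408, Pinehurst 1.263.
Rounding up gives 3, 3, 2 = 8 seats, so the divisor must be adjusted.
With modified divisor 379900: modified quotas Oakdale 1.889, Rivermont 1.953, Pinehurst 1.024.
Rounding up: Oakdale 2, Rivermont 2, Pinehurst 2 (total 6).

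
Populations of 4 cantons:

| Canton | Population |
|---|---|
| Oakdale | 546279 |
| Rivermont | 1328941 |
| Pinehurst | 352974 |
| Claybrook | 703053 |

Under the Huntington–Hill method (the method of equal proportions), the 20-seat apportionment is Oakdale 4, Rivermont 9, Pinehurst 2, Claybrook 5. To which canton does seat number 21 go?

Priority for the next seat is population ÷ (√(s·(s+1))).
Priorities: Oakdale 122151.698, Rivermont 140082.681, Pinehurst 144101.032, Claybrook 128359.329.
Highest priority: Pinehurst.

Pinehurst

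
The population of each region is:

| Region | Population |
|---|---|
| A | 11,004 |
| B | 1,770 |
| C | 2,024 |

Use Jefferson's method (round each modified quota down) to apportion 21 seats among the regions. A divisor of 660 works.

With modified divisor 660: modified quotas A 16.673, B 2.682, C 3.067.
Rounding down: A 16, B 2, C 3 (total 21).

A: 16, B: 2, C: 3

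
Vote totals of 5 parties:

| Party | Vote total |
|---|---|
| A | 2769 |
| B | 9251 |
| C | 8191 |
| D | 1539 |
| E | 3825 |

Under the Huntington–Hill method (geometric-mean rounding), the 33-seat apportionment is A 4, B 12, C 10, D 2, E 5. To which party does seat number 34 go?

Priority for the next seat is population ÷ (√(s·(s+1))).
Priorities: A 619.167, B 740.673, C 780.981, D 628.294, E 698.346.
Highest priority: C.

C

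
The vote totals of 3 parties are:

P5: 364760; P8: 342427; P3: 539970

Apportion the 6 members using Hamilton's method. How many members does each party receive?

P5 2, P8 2, P3 2

The standard divisor is 1247157/6 ≈ 207859.5.
Standard quotas: P5 1.7548, P8 1.6474, P3 2.5978.
Lower quotas: P5 1, P8 1, P3 2 (sum 4, leaving 2 seats).
Remainders in descending order: P5 0.7548, P8 0.6474, P3 0.5978.
Largest remainders: P5, P8 receive the extra seats.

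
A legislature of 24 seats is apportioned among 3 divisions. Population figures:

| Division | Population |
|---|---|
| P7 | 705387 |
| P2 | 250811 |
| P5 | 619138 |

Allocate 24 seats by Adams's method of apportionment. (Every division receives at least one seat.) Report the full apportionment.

P7 11, P2 4, P5 9

Standard divisor 1575336/24 ≈ 65639; standard quotas: P7 10.746, P2 3.821, P5 9.432.
Rounding up gives 11, 4, 10 = 25 seats, so the divisor must be adjusted.
With modified divisor 69700: modified quotas P7 10.120, P2 3.598, P5 8.883.
Rounding up: P7 11, P2 4, P5 9 (total 24).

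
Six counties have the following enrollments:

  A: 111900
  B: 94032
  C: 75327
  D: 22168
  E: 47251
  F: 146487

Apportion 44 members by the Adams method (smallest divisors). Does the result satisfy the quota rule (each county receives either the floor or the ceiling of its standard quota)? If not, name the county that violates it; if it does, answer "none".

Standard quotas: A 9.903, B 8.322, C 6.667, D 1.962, E 4.182, F 12.964.
Adams allocation: A 10, B 8, C 7, D 2, E 4, F 13.
Every allocation lies between the lower and upper quota.

none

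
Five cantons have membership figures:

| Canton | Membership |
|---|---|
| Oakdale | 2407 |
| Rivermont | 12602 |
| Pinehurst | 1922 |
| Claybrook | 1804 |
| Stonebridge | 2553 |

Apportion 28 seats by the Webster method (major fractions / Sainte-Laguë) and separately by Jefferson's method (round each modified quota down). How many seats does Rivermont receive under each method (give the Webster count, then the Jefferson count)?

Webster: Oakdale 3, Rivermont 17, Pinehurst 3, Claybrook 2, Stonebridge 3.
Jefferson: Oakdale 3, Rivermont 18, Pinehurst 2, Claybrook 2, Stonebridge 3.
Rivermont gets 17 under Webster and 18 under Jefferson.

17 and 18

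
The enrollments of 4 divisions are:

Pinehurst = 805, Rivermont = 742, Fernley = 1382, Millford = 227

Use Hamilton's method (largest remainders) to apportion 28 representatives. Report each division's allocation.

Pinehurst=7; Rivermont=7; Fernley=12; Millford=2

Standard divisor: 3156 ÷ 28 ≈ 112.714.
Standard quotas: Pinehurst 7.142, Rivermont 6.583, Fernley 12.261, Millford 2.014.
Lower quotas: Pinehurst 7, Rivermont 6, Fernley 12, Millford 2 (sum 27, leaving 1 seat).
Remainders in descending order: Rivermont 0.583, Fernley 0.261, Pinehurst 0.142, Millford 0.014.
The surplus seat goes to Rivermont.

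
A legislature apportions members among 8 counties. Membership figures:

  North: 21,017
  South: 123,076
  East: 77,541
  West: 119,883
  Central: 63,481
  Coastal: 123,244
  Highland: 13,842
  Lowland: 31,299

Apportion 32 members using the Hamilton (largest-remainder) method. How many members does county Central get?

Total 573383; standard divisor 573383/32 ≈ 17918.219.
Standard quotas: North 1.1729, South 6.8688, East 4.3275, West 6.6906, Central 3.5428, Coastal 6.8781, Highland 0.7725, Lowland 1.7468.
Lower quotas: North 1, South 6, East 4, West 6, Central 3, Coastal 6, Highland 0, Lowland 1 (sum 27, leaving 5 seats).
Remainders in descending order: Coastal 0.8781, South 0.8688, Highland 0.7725, Lowland 0.7468, West 0.6906, Central 0.5428, East 0.3275, North 0.1729.
The surplus seats go to Coastal, South, Highland, Lowland, West.
Central receives 3.

3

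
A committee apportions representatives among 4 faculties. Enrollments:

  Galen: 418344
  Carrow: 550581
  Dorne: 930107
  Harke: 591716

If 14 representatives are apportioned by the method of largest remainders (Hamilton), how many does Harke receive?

3

The standard divisor is 2490748/14 ≈ 177910.571.
Standard quotas: Galen 2.3514, Carrow 3.0947, Dorne 5.2279, Harke 3.3259.
Lower quotas: Galen 2, Carrow 3, Dorne 5, Harke 3 (sum 13, leaving 1 seat).
Remainders in descending order: Galen 0.3514, Harke 0.3259, Dorne 0.2279, Carrow 0.0947.
Largest remainder: Galen receives the extra seat.
Harke receives 3.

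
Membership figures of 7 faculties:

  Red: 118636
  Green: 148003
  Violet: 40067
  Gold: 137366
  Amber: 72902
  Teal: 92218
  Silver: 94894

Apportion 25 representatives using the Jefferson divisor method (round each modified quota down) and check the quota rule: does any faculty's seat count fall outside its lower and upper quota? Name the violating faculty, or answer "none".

Standard quotas: Red 4.212, Green 5.255, Violet 1.423, Gold 4.877, Amber 2.589, Teal 3.274, Silver 3.369.
Jefferson allocation: Red 4, Green 6, Violet 1, Gold 5, Amber 3, Teal 3, Silver 3.
Every allocation lies between the lower and upper quota.

none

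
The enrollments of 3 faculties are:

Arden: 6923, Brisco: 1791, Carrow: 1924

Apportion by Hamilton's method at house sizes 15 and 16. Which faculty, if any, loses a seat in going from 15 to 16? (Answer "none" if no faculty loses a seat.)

none

At 15 seats: Arden 10, Brisco 2, Carrow 3.
At 16 seats: Arden 10, Brisco 3, Carrow 3.
No faculty's allocation decreased.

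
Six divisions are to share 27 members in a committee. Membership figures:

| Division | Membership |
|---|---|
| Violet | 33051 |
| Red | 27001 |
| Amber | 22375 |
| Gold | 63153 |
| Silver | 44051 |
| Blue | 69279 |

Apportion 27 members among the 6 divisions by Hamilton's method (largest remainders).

Standard divisor: 258910 ÷ 27 ≈ 9589.259.
Standard quotas: Violet 3.4467, Red 2.8158, Amber 2.3333, Gold 6.5858, Silver 4.5938, Blue 7.2246.
Lower quotas: Violet 3, Red 2, Amber 2, Gold 6, Silver 4, Blue 7 (sum 24, leaving 3 seats).
Remainders in descending order: Red 0.8158, Silver 0.5938, Gold 0.5858, Violet 0.4467, Amber 0.3333, Blue 0.2246.
The surplus seats go to Red, Silver, Gold.

Violet: 3; Red: 3; Amber: 2; Gold: 7; Silver: 5; Blue: 7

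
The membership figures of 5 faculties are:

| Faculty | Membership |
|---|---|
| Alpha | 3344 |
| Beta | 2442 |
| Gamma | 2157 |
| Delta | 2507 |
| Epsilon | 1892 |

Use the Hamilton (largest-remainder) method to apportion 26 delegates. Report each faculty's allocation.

The standard divisor is 12342/26 ≈ 474.692.
Standard quotas: Alpha 7.045, Beta 5.144, Gamma 4.544, Delta 5.281, Epsilon 3.986.
Lower quotas: Alpha 7, Beta 5, Gamma 4, Delta 5, Epsilon 3 (sum 24, leaving 2 seats).
Remainders in descending order: Epsilon 0.986, Gamma 0.544, Delta 0.281, Beta 0.144, Alpha 0.045.
Largest remainders: Epsilon, Gamma receive the extra seats.

Alpha 7, Beta 5, Gamma 5, Delta 5, Epsilon 4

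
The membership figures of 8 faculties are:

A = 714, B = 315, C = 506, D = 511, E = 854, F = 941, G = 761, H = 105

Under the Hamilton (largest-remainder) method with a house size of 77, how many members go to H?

The standard divisor is 4707/77 ≈ 61.13.
Standard quotas: A 11.680, B 5.153, C 8.277, D 8.359, E 13.970, F 15.393, G 12.449, H 1.718.
Lower quotas: A 11, B 5, C 8, D 8, E 13, F 15, G 12, H 1 (sum 73, leaving 4 seats).
Remainders in descending order: E 0.970, H 0.718, A 0.680, G 0.449, F 0.393, D 0.359, C 0.277, B 0.153.
The surplus seats go to E, H, A, G.
H receives 2.

2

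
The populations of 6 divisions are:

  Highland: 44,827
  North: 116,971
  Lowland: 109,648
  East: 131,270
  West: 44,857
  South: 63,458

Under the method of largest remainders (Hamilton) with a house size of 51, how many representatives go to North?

12

The standard divisor is 511031/51 ≈ 10020.216.
Standard quotas: Highland 4.4737, North 11.6735, Lowland 10.9427, East 13.1005, West 4.4767, South 6.3330.
Lower quotas: Highland 4, North 11, Lowland 10, East 13, West 4, South 6 (sum 48, leaving 3 seats).
Remainders in descending order: Lowland 0.9427, North 0.6735, West 0.4767, Highland 0.4737, South 0.3330, East 0.1005.
The surplus seats go to Lowland, North, West.
North receives 12.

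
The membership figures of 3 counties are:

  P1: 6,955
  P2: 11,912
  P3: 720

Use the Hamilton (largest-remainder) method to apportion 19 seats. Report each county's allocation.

P1 7; P2 11; P3 1

Total 19587; standard divisor 19587/19 ≈ 1030.895.
Standard quotas: P1 6.7466, P2 11.5550, P3 0.6984.
Lower quotas: P1 6, P2 11, P3 0 (sum 17, leaving 2 seats).
Remainders in descending order: P1 0.7466, P3 0.6984, P2 0.5550.
The surplus seats go to P1, P3.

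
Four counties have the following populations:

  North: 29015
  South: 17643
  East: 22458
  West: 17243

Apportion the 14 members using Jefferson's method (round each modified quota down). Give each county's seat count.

Standard divisor 86359/14 ≈ 6168.5; standard quotas: North 4.704, South 2.860, East 3.641, West 2.795.
Rounding down gives 4, 2, 3, 2 = 11 seats, so the divisor must be adjusted.
With modified divisor 5700: modified quotas North 5.090, South 3.095, East 3.940, West 3.025.
Rounding down: North 5, South 3, East 3, West 3 (total 14).

North=5, South=3, East=3, West=3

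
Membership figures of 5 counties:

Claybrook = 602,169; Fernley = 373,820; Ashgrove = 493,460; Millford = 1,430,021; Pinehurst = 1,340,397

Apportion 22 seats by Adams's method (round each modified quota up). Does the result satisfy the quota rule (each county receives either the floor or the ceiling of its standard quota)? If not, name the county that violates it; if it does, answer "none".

Standard quotas: Claybrook 3.125, Fernley 1.940, Ashgrove 2.560, Millford 7.420, Pinehurst 6.955.
Adams allocation: Claybrook 3, Fernley 2, Ashgrove 3, Millford 7, Pinehurst 7.
Every allocation lies between the lower and upper quota.

none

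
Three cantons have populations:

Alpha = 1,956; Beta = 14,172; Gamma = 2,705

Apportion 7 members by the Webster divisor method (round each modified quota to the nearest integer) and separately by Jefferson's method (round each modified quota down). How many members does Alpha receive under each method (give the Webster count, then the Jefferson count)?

Webster: Alpha 1, Beta 5, Gamma 1.
Jefferson: Alpha 0, Beta 6, Gamma 1.
Alpha gets 1 under Webster and 0 under Jefferson.

1 and 0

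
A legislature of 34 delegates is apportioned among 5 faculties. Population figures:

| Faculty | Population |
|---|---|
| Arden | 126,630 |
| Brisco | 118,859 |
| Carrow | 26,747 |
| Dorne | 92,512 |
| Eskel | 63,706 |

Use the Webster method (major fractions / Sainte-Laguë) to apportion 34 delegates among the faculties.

Standard divisor 428454/34 ≈ 12601.588; standard quotas: Arden 10.049, Brisco 9.432, Carrow 2.123, Dorne 7.341, Eskel 5.055.
Rounding to the nearest integer gives 10, 9, 2, 7, 5 = 33 seats, so the divisor must be adjusted.
With modified divisor 12400: modified quotas Arden 10.212, Brisco 9.585, Carrow 2.157, Dorne 7.461, Eskel 5.138.
Rounding to the nearest integer: Arden 10, Brisco 10, Carrow 2, Dorne 7, Eskel 5 (total 34).

Arden 10, Brisco 10, Carrow 2, Dorne 7, Eskel 5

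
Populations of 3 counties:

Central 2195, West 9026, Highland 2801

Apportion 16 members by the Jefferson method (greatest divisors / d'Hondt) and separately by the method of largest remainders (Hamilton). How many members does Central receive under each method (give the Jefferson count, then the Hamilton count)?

Jefferson: Central 2, West 11, Highland 3.
Hamilton: Central 3, West 10, Highland 3.
Central gets 2 under Jefferson and 3 under Hamilton.

2 and 3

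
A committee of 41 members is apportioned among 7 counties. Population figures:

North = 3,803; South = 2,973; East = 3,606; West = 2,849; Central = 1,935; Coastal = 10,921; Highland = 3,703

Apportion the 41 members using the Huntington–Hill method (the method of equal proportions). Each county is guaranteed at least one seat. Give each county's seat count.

With divisor 729: modified quotas North 5.217, South 4.078, East 4.947, West 3.908, Central 2.654, Coastal 14.981, Highland 5.080.
Geometric-mean thresholds: North √(5·6)=5.477, South √(4·5)=4.472, East √(4·5)=4.472, West √(3·4)=3.464, Central √(2·3)=2.449, Coastal √(14·15)=14.491, Highland √(5·6)=5.477.
Each quota rounded against its threshold gives North 5, South 4, East 5, West 4, Central 3, Coastal 15, Highland 5 (total 41).

North 5, South 4, East 5, West 4, Central 3, Coastal 15, Highland 5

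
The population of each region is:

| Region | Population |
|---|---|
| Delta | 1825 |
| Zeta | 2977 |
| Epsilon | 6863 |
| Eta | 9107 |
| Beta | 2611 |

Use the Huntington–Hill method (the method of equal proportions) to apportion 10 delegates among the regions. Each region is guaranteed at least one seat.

Delta: 1, Zeta: 1, Epsilon: 3, Eta: 4, Beta: 1

With divisor 2367: modified quotas Delta 0.771, Zeta 1.258, Epsilon 2.899, Eta 3.847, Beta 1.103.
Geometric-mean thresholds: Delta (min 1), Zeta √(1·2)=1.414, Epsilon √(2·3)=2.449, Eta √(3·4)=3.464, Beta √(1·2)=1.414.
Each quota rounded against its threshold gives Delta 1, Zeta 1, Epsilon 3, Eta 4, Beta 1 (total 10).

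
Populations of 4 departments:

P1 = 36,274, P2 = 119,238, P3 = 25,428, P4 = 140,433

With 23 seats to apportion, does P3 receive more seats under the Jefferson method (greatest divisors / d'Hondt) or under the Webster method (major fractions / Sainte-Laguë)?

Jefferson: P1 2, P2 9, P3 1, P4 11.
Webster: P1 3, P2 8, P3 2, P4 10.
P3 gets 1 under Jefferson and 2 under Webster.

Webster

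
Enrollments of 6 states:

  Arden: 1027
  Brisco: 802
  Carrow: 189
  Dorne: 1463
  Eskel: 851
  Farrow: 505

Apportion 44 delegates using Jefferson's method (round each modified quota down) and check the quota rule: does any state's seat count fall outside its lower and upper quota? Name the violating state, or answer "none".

Standard quotas: Arden 9.342, Brisco 7.295, Carrow 1.719, Dorne 13.308, Eskel 7.741, Farrow 4.594.
Jefferson allocation: Arden 10, Brisco 7, Carrow 1, Dorne 14, Eskel 8, Farrow 4.
Every allocation lies between the lower and upper quota.

none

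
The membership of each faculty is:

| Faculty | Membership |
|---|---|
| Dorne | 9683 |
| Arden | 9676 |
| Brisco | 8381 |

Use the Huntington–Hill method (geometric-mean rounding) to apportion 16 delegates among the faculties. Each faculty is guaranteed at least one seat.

With divisor 1767: modified quotas Dorne 5.480, Arden 5.476, Brisco 4.743.
Geometric-mean thresholds: Dorne √(5·6)=5.477, Arden √(5·6)=5.477, Brisco √(4·5)=4.472.
Each quota rounded against its threshold gives Dorne 6, Arden 5, Brisco 5 (total 16).

Dorne=6, Arden=5, Brisco=5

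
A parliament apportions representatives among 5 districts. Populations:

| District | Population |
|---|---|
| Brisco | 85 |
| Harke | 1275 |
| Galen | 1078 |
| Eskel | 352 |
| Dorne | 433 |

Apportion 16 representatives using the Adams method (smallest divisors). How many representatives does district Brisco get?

Standard divisor 3223/16 ≈ 201.438; standard quotas: Brisco 0.422, Harke 6.330, Galen 5.352, Eskel 1.747, Dorne 2.150.
Rounding up gives 1, 7, 6, 2, 3 = 19 seats, so the divisor must be adjusted.
With modified divisor 240: modified quotas Brisco 0.354, Harke 5.312, Galen 4.492, Eskel 1.467, Dorne 1.804.
Rounding up: Brisco 1, Harke 6, Galen 5, Eskel 2, Dorne 2 (total 16).
Brisco receives 1.

1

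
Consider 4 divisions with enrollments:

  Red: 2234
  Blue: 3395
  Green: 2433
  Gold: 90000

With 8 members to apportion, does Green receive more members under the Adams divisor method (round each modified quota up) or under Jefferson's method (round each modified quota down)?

Adams

Adams: Red 1, Blue 1, Green 1, Gold 5.
Jefferson: Red 0, Blue 0, Green 0, Gold 8.
Green gets 1 under Adams and 0 under Jefferson.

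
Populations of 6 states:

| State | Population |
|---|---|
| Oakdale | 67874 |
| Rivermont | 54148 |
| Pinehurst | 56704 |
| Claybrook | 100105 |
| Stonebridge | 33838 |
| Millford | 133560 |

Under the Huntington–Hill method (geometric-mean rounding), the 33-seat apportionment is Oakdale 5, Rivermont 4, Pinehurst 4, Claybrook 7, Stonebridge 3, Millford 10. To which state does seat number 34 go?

Claybrook

Priority for the next seat is population ÷ (√(s·(s+1))).
Priorities: Oakdale 12392.040, Rivermont 12107.861, Pinehurst 12679.400, Claybrook 13377.093, Stonebridge 9768.189, Millford 12734.446.
Highest priority: Claybrook.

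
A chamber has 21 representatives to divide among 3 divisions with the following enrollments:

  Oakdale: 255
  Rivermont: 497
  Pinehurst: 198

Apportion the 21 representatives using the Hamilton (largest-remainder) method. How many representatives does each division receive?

Oakdale: 6; Rivermont: 11; Pinehurst: 4

Total 950; standard divisor 950/21 ≈ 45.238.
Standard quotas: Oakdale 5.637, Rivermont 10.986, Pinehurst 4.377.
Lower quotas: Oakdale 5, Rivermont 10, Pinehurst 4 (sum 19, leaving 2 seats).
Remainders in descending order: Rivermont 0.986, Oakdale 0.637, Pinehurst 0.377.
The surplus seats go to Rivermont, Oakdale.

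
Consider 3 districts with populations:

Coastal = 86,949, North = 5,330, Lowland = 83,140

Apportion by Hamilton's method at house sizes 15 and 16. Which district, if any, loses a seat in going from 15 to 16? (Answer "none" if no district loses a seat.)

At 15 seats: Coastal 7, North 1, Lowland 7.
At 16 seats: Coastal 8, North 0, Lowland 8.
North drops from 1 to 0.

North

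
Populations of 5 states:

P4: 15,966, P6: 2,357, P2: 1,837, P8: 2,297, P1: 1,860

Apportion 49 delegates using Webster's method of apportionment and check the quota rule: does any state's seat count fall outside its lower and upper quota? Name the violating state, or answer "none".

P4

Standard quotas: P4 32.172, P6 4.749, P2 3.702, P8 4.629, P1 3.748.
Webster allocation: P4 31, P6 5, P2 4, P8 5, P1 4.
P4 has quota 32.172 (lower 32, upper 33) but receives 31 — outside the quota interval.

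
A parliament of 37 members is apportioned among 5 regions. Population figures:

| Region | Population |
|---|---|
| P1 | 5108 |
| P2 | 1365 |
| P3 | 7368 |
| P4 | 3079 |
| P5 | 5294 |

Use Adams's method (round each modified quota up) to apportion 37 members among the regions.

P1=8, P2=3, P3=12, P4=5, P5=9

Standard divisor 22214/37 ≈ 600.378; standard quotas: P1 8.508, P2 2.274, P3 12.272, P4 5.128, P5 8.818.
Rounding up gives 9, 3, 13, 6, 9 = 40 seats, so the divisor must be adjusted.
With modified divisor 650: modified quotas P1 7.858, P2 2.100, P3 11.335, P4 4.737, P5 8.145.
Rounding up: P1 8, P2 3, P3 12, P4 5, P5 9 (total 37).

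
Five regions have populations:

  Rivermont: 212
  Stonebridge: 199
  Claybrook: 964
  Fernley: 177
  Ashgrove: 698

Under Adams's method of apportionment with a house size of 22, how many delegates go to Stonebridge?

2

Standard divisor 2250/22 ≈ 102.273; standard quotas: Rivermont 2.073, Stonebridge 1.946, Claybrook 9.426, Fernley 1.731, Ashgrove 6.825.
Rounding up gives 3, 2, 10, 2, 7 = 24 seats, so the divisor must be adjusted.
With modified divisor 110: modified quotas Rivermont 1.927, Stonebridge 1.809, Claybrook 8.764, Fernley 1.609, Ashgrove 6.345.
Rounding up: Rivermont 2, Stonebridge 2, Claybrook 9, Fernley 2, Ashgrove 7 (total 22).
Stonebridge receives 2.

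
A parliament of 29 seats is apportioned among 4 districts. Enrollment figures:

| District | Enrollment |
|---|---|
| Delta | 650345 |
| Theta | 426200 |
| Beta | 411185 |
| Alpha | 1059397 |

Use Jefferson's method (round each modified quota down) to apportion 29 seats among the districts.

Standard divisor 2547127/29 ≈ 87831.966; standard quotas: Delta 7.404, Theta 4.852, Beta 4.681, Alpha 12.062.
Rounding down gives 7, 4, 4, 12 = 27 seats, so the divisor must be adjusted.
With modified divisor 81900: modified quotas Delta 7.941, Theta 5.204, Beta 5.021, Alpha 12.935.
Rounding down: Delta 7, Theta 5, Beta 5, Alpha 12 (total 29).

Delta=7; Theta=5; Beta=5; Alpha=12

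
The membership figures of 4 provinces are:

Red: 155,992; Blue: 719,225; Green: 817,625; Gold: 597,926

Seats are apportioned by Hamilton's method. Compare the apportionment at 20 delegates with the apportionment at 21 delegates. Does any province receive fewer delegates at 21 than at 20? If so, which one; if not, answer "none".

Red

At 20 seats: Red 2, Blue 6, Green 7, Gold 5.
At 21 seats: Red 1, Blue 7, Green 8, Gold 5.
Red drops from 2 to 1.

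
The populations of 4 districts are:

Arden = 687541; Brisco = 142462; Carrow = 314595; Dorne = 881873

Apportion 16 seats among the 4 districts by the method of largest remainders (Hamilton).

Arden 5, Brisco 1, Carrow 3, Dorne 7

Standard divisor: 2026471 ÷ 16 ≈ 126654.438.
Standard quotas: Arden 5.4285, Brisco 1.1248, Carrow 2.4839, Dorne 6.9628.
Lower quotas: Arden 5, Brisco 1, Carrow 2, Dorne 6 (sum 14, leaving 2 seats).
Remainders in descending order: Dorne 0.9628, Carrow 0.4839, Arden 0.4285, Brisco 0.1248.
Largest remainders: Dorne, Carrow receive the extra seats.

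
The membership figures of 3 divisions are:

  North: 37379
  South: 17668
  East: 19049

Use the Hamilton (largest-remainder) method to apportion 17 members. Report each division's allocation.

Total 74096; standard divisor 74096/17 ≈ 4358.588.
Standard quotas: North 8.5759, South 4.0536, East 4.3705.
Lower quotas: North 8, South 4, East 4 (sum 16, leaving 1 seat).
Remainders in descending order: North 0.5759, East 0.3705, South 0.0536.
Largest remainder: North receives the extra seat.

North=9, South=4, East=4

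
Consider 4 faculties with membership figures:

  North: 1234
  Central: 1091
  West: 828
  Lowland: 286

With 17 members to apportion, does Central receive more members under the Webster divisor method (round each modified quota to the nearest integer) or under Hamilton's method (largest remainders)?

Webster: North 6, Central 6, West 4, Lowland 1.
Hamilton: North 6, Central 5, West 4, Lowland 2.
Central gets 6 under Webster and 5 under Hamilton.

Webster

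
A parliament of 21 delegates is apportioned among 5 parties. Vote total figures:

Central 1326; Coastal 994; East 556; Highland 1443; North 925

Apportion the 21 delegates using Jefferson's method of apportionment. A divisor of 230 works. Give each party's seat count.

Central: 5, Coastal: 4, East: 2, Highland: 6, North: 4

With modified divisor 230: modified quotas Central 5.765, Coastal 4.322, East 2.417, Highland 6.274, North 4.022.
Rounding down: Central 5, Coastal 4, East 2, Highland 6, North 4 (total 21).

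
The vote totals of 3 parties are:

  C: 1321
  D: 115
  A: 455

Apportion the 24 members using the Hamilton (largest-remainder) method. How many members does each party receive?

C 17, D 1, A 6

Standard divisor: 1891 ÷ 24 ≈ 78.792.
Standard quotas: C 16.766, D 1.460, A 5.775.
Lower quotas: C 16, D 1, A 5 (sum 22, leaving 2 seats).
Remainders in descending order: A 0.775, C 0.766, D 0.460.
Largest remainders: A, C receive the extra seats.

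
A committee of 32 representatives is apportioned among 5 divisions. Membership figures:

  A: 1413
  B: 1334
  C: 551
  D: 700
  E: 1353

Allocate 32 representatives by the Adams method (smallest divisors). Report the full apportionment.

Standard divisor 5351/32 ≈ 167.219; standard quotas: A 8.450, B 7.978, C 3.295, D 4.186, E 8.091.
Rounding up gives 9, 8, 4, 5, 9 = 35 seats, so the divisor must be adjusted.
With modified divisor 180: modified quotas A 7.850, B 7.411, C 3.061, D 3.889, E 7.517.
Rounding up: A 8, B 8, C 4, D 4, E 8 (total 32).

A: 8, B: 8, C: 4, D: 4, E: 8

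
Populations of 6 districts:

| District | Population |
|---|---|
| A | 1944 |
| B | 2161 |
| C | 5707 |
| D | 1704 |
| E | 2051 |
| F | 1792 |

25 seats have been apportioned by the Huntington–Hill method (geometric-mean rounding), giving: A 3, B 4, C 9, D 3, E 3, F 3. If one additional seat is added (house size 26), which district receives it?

C

Priority for the next seat is population ÷ (√(s·(s+1))).
Priorities: A 561.184, B 483.214, C 601.571, D 491.902, E 592.073, F 517.306.
Highest priority: C.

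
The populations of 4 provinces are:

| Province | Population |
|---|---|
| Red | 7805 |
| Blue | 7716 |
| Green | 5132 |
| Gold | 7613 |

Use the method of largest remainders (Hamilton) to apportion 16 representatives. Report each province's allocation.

Total 28266; standard divisor 28266/16 ≈ 1766.625.
Standard quotas: Red 4.4180, Blue 4.3677, Green 2.9050, Gold 4.3093.
Lower quotas: Red 4, Blue 4, Green 2, Gold 4 (sum 14, leaving 2 seats).
Remainders in descending order: Green 0.9050, Red 0.4180, Blue 0.3677, Gold 0.3093.
Largest remainders: Green, Red receive the extra seats.

Red: 5, Blue: 4, Green: 3, Gold: 4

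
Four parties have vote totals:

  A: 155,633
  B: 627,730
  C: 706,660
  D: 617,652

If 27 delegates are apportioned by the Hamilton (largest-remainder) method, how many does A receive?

2

Total 2107675; standard divisor 2107675/27 ≈ 78062.037.
Standard quotas: A 1.9937, B 8.0414, C 9.0525, D 7.9123.
Lower quotas: A 1, B 8, C 9, D 7 (sum 25, leaving 2 seats).
Remainders in descending order: A 0.9937, D 0.9123, C 0.0525, B 0.0414.
Largest remainders: A, D receive the extra seats.
A receives 2.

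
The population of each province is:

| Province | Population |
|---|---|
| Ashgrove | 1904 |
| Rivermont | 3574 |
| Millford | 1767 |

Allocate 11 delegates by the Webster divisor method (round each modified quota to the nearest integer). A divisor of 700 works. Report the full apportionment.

Ashgrove 3, Rivermont 5, Millford 3

With modified divisor 700: modified quotas Ashgrove 2.720, Rivermont 5.106, Millford 2.524.
Rounding to the nearest integer: Ashgrove 3, Rivermont 5, Millford 3 (total 11).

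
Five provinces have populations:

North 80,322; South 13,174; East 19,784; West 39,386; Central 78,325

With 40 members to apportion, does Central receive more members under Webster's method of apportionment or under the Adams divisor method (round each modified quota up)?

Webster: North 14, South 2, East 3, West 7, Central 14.
Adams: North 13, South 3, East 4, West 7, Central 13.
Central gets 14 under Webster and 13 under Adams.

Webster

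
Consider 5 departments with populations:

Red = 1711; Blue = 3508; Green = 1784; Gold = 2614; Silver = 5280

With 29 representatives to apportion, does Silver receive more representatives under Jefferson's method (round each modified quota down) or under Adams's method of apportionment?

Jefferson: Red 3, Blue 7, Green 3, Gold 5, Silver 11.
Adams: Red 3, Blue 7, Green 4, Gold 5, Silver 10.
Silver gets 11 under Jefferson and 10 under Adams.

Jefferson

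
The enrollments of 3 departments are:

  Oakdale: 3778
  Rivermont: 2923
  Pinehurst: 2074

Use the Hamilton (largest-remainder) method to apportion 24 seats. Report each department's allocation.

The standard divisor is 8775/24 ≈ 365.625.
Standard quotas: Oakdale 10.333, Rivermont 7.995, Pinehurst 5.672.
Lower quotas: Oakdale 10, Rivermont 7, Pinehurst 5 (sum 22, leaving 2 seats).
Remainders in descending order: Rivermont 0.995, Pinehurst 0.672, Oakdale 0.333.
Largest remainders: Rivermont, Pinehurst receive the extra seats.

Oakdale: 10, Rivermont: 8, Pinehurst: 6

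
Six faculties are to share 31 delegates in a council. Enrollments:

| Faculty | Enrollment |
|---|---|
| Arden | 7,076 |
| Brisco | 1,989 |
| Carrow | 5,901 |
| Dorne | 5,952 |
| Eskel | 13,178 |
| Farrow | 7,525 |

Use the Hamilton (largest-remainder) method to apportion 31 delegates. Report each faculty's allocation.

Total 41621; standard divisor 41621/31 ≈ 1342.613.
Standard quotas: Arden 5.2703, Brisco 1.4814, Carrow 4.3952, Dorne 4.4331, Eskel 9.8152, Farrow 5.6047.
Lower quotas: Arden 5, Brisco 1, Carrow 4, Dorne 4, Eskel 9, Farrow 5 (sum 28, leaving 3 seats).
Remainders in descending order: Eskel 0.8152, Farrow 0.6047, Brisco 0.4814, Dorne 0.4331, Carrow 0.3952, Arden 0.2703.
The surplus seats go to Eskel, Farrow, Brisco.

Arden=5, Brisco=2, Carrow=4, Dorne=4, Eskel=10, Farrow=6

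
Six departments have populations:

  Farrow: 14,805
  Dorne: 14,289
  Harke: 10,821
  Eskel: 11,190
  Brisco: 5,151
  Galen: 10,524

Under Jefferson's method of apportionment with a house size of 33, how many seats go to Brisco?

2

Standard divisor 66780/33 ≈ 2023.636; standard quotas: Farrow 7.316, Dorne 7.061, Harke 5.347, Eskel 5.530, Brisco 2.545, Galen 5.201.
Rounding down gives 7, 7, 5, 5, 2, 5 = 31 seats, so the divisor must be adjusted.
With modified divisor 1830: modified quotas Farrow 8.090, Dorne 7.808, Harke 5.913, Eskel 6.115, Brisco 2.815, Galen 5.751.
Rounding down: Farrow 8, Dorne 7, Harke 5, Eskel 6, Brisco 2, Galen 5 (total 33).
Brisco receives 2.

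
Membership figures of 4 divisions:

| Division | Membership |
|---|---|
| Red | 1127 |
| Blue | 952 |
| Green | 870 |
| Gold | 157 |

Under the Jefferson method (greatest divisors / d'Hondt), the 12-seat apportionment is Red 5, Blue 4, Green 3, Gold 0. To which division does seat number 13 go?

Green

Priority for the next seat is population ÷ (current seats + 1).
Priorities: Red 187.833, Blue 190.400, Green 217.500, Gold 157.000.
Highest priority: Green.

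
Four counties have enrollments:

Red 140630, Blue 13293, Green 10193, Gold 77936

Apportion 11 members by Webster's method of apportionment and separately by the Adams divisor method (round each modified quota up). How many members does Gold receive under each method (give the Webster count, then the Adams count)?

4 and 3

Webster: Red 6, Blue 1, Green 0, Gold 4.
Adams: Red 6, Blue 1, Green 1, Gold 3.
Gold gets 4 under Webster and 3 under Adams.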